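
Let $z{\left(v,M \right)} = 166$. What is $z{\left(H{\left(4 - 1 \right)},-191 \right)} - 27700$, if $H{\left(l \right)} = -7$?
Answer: $-27534$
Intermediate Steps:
$z{\left(H{\left(4 - 1 \right)},-191 \right)} - 27700 = 166 - 27700 = -27534$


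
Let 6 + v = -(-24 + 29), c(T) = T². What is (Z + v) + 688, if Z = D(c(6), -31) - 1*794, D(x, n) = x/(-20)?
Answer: -594/5 ≈ -118.80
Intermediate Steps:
v = -11 (v = -6 - (-24 + 29) = -6 - 1*5 = -6 - 5 = -11)
D(x, n) = -x/20 (D(x, n) = x*(-1/20) = -x/20)
Z = -3979/5 (Z = -1/20*6² - 1*794 = -1/20*36 - 794 = -9/5 - 794 = -3979/5 ≈ -795.80)
(Z + v) + 688 = (-3979/5 - 11) + 688 = -4034/5 + 688 = -594/5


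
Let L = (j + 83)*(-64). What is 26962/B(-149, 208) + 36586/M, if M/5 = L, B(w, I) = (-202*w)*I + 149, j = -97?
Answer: 114584325049/14023593920 ≈ 8.1708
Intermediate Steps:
B(w, I) = 149 - 202*I*w (B(w, I) = -202*I*w + 149 = 149 - 202*I*w)
L = 896 (L = (-97 + 83)*(-64) = -14*(-64) = 896)
M = 4480 (M = 5*896 = 4480)
26962/B(-149, 208) + 36586/M = 26962/(149 - 202*208*(-149)) + 36586/4480 = 26962/(149 + 6260384) + 36586*(1/4480) = 26962/6260533 + 18293/2240 = 114584325049/14023593920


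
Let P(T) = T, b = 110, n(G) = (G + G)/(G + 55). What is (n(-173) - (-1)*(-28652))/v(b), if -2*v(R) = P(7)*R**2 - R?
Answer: 338059/499081 ≈ 0.67736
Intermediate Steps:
n(G) = 2*G/(55 + G) (n(G) = (2*G)/(55 + G) = 2*G/(55 + G))
v(R) = R/2 - 7*R**2/2 (v(R) = -(7*R**2 - R)/2 = -(-R + 7*R**2)/2 = R/2 - 7*R**2/2)
(n(-173) - (-1)*(-28652))/v(b) = (2*(-173)/(55 - 173) - (-1)*(-28652))/(((1/2)*110*(1 - 7*110))) = (2*(-173)/(-118) - 1*28652)/(((1/2)*110*(1 - 770))) = (2*(-173)*(-1/118) - 28652)/(((1/2)*110*(-769))) = (173/59 - 28652)/(-42295) = -1690295/59*(-1/42295) = 338059/499081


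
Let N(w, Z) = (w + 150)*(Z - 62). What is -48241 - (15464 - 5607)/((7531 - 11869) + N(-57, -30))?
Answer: -622009597/12894 ≈ -48240.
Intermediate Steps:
N(w, Z) = (-62 + Z)*(150 + w) (N(w, Z) = (150 + w)*(-62 + Z) = (-62 + Z)*(150 + w))
-48241 - (15464 - 5607)/((7531 - 11869) + N(-57, -30)) = -48241 - (15464 - 5607)/((7531 - 11869) + (-9300 - 62*(-57) + 150*(-30) - 30*(-57))) = -48241 - 9857/(-4338 + (-9300 + 3534 - 4500 + 1710)) = -48241 - 9857/(-4338 - 8556) = -48241 - 9857/(-12894) = -48241 - 9857*(-1)/12894 = -48241 - 1*(-9857/12894) = -48241 + 9857/12894 = -622009597/12894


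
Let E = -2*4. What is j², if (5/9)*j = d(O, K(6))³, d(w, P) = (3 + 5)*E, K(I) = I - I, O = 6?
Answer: 5566277615616/25 ≈ 2.2265e+11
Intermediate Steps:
E = -8
K(I) = 0
d(w, P) = -64 (d(w, P) = (3 + 5)*(-8) = 8*(-8) = -64)
j = -2359296/5 (j = (9/5)*(-64)³ = (9/5)*(-262144) = -2359296/5 ≈ -4.7186e+5)
j² = (-2359296/5)² = 5566277615616/25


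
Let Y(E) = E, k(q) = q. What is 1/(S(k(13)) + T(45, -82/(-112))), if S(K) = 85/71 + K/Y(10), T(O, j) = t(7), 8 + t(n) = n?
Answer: 710/1063 ≈ 0.66792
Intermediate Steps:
t(n) = -8 + n
T(O, j) = -1 (T(O, j) = -8 + 7 = -1)
S(K) = 85/71 + K/10
1/(S(k(13)) + T(45, -82/(-112))) = 1/((85/71 + (⅒)*13) - 1) = 1/((85/71 + 13/10) - 1) = 1/(1773/710 - 1) = 1/(1063/710) = 710/1063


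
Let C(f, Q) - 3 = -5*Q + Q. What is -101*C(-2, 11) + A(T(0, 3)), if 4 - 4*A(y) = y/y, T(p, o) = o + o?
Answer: 16567/4 ≈ 4141.8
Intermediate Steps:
T(p, o) = 2*o
A(y) = 3/4 (A(y) = 1 - y/(4*y) = 1 - 1/4*1 = 1 - 1/4 = 3/4)
C(f, Q) = 3 - 4*Q (C(f, Q) = 3 + (-5*Q + Q) = 3 - 4*Q)
-101*C(-2, 11) + A(T(0, 3)) = -101*(3 - 4*11) + 3/4 = -101*(3 - 44) + 3/4 = -101*(-41) + 3/4 = 4141 + 3/4 = 16567/4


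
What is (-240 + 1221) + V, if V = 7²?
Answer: 1030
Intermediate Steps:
V = 49
(-240 + 1221) + V = (-240 + 1221) + 49 = 981 + 49 = 1030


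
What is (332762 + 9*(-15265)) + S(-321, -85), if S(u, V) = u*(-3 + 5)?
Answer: 194735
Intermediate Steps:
S(u, V) = 2*u (S(u, V) = u*2 = 2*u)
(332762 + 9*(-15265)) + S(-321, -85) = (332762 + 9*(-15265)) + 2*(-321) = (332762 - 137385) - 642 = 195377 - 642 = 194735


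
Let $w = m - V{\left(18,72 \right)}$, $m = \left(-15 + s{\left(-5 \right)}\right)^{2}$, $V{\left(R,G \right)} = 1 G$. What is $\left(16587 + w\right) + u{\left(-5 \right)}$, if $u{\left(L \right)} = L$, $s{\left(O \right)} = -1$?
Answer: $16766$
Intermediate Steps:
$V{\left(R,G \right)} = G$
$m = 256$ ($m = \left(-15 - 1\right)^{2} = \left(-16\right)^{2} = 256$)
$w = 184$ ($w = 256 - 72 = 184$)
$\left(16587 + w\right) + u{\left(-5 \right)} = \left(16587 + 184\right) - 5 = 16771 - 5 = 16766$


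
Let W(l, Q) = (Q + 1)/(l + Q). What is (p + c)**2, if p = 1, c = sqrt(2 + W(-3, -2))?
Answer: (5 + sqrt(55))**2/25 ≈ 6.1665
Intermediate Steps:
W(l, Q) = (1 + Q)/(Q + l)
c = sqrt(55)/5 (c = sqrt(2 + (1 - 2)/(-2 - 3)) = sqrt(2 - 1/(-5)) = sqrt(2 - 1/5*(-1)) = sqrt(2 + 1/5) = sqrt(11/5) = sqrt(55)/5 ≈ 1.4832)
(p + c)**2 = (1 + sqrt(55)/5)**2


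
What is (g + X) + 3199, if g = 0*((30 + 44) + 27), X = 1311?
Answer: 4510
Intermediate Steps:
g = 0 (g = 0*(74 + 27) = 0*101 = 0)
(g + X) + 3199 = (0 + 1311) + 3199 = 1311 + 3199 = 4510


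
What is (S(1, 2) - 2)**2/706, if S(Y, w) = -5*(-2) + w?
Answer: 50/353 ≈ 0.14164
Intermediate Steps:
S(Y, w) = 10 + w
(S(1, 2) - 2)**2/706 = ((10 + 2) - 2)**2/706 = (12 - 2)**2*(1/706) = 10**2*(1/706) = 100*(1/706) = 50/353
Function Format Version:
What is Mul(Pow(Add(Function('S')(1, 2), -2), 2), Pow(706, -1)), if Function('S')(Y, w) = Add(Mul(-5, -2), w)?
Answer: Rational(50, 353) ≈ 0.14164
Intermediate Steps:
Function('S')(Y, w) = Add(10, w)
Mul(Pow(Add(Function('S')(1, 2), -2), 2), Pow(706, -1)) = Mul(Pow(Add(Add(10, 2), -2), 2), Pow(706, -1)) = Mul(Pow(Add(12, -2), 2), Rational(1, 706)) = Mul(Pow(10, 2), Rational(1, 706)) = Mul(100, Rational(1, 706)) = Rational(50, 353)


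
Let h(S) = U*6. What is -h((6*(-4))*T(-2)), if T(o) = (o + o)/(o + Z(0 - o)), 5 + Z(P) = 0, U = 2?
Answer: -12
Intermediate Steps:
Z(P) = -5 (Z(P) = -5 + 0 = -5)
T(o) = 2*o/(-5 + o) (T(o) = (o + o)/(o - 5) = (2*o)/(-5 + o) = 2*o/(-5 + o))
h(S) = 12 (h(S) = 2*6 = 12)
-h((6*(-4))*T(-2)) = -1*12 = -12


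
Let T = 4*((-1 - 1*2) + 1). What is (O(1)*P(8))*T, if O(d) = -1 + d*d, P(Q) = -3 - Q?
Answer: 0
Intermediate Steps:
O(d) = -1 + d²
T = -8 (T = 4*((-1 - 2) + 1) = 4*(-3 + 1) = 4*(-2) = -8)
(O(1)*P(8))*T = ((-1 + 1²)*(-3 - 1*8))*(-8) = ((-1 + 1)*(-3 - 8))*(-8) = (0*(-11))*(-8) = 0*(-8) = 0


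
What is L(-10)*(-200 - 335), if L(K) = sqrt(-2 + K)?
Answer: -1070*I*sqrt(3) ≈ -1853.3*I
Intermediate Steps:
L(-10)*(-200 - 335) = sqrt(-2 - 10)*(-200 - 335) = sqrt(-12)*(-535) = (2*I*sqrt(3))*(-535) = -1070*I*sqrt(3)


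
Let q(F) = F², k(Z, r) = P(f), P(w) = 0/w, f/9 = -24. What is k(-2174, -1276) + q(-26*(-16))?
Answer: 173056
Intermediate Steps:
f = -216 (f = 9*(-24) = -216)
P(w) = 0
k(Z, r) = 0
k(-2174, -1276) + q(-26*(-16)) = 0 + (-26*(-16))² = 0 + 416² = 0 + 173056 = 173056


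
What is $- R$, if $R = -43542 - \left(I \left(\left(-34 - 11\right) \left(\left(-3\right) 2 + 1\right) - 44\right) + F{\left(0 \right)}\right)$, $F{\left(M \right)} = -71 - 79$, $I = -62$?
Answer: $32170$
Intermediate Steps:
$F{\left(M \right)} = -150$
$R = -32170$ ($R = -43542 - \left(- 62 \left(\left(-34 - 11\right) \left(\left(-3\right) 2 + 1\right) - 44\right) - 150\right) = -43542 - \left(- 62 \left(- 45 \left(-6 + 1\right) - 44\right) - 150\right) = -43542 - \left(- 62 \left(\left(-45\right) \left(-5\right) - 44\right) - 150\right) = -43542 - \left(- 62 \left(225 - 44\right) - 150\right) = -43542 - \left(\left(-62\right) 181 - 150\right) = -43542 - \left(-11222 - 150\right) = -43542 - -11372 = -43542 + 11372 = -32170$)
$- R = \left(-1\right) \left(-32170\right) = 32170$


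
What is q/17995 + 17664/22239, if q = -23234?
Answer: -66279082/133396935 ≈ -0.49686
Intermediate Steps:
q/17995 + 17664/22239 = -23234/17995 + 17664/22239 = -23234*1/17995 + 17664*(1/22239) = -23234/17995 + 5888/7413 = -66279082/133396935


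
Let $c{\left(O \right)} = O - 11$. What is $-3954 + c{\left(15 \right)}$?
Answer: $-3950$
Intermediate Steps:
$c{\left(O \right)} = -11 + O$
$-3954 + c{\left(15 \right)} = -3954 + \left(-11 + 15\right) = -3954 + 4 = -3950$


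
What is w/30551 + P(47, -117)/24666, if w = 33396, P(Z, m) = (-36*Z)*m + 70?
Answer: 3436941235/376785483 ≈ 9.1217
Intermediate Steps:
P(Z, m) = 70 - 36*Z*m (P(Z, m) = -36*Z*m + 70 = 70 - 36*Z*m)
w/30551 + P(47, -117)/24666 = 33396/30551 + (70 - 36*47*(-117))/24666 = 33396*(1/30551) + (70 + 197964)*(1/24666) = 33396/30551 + 198034*(1/24666) = 33396/30551 + 99017/12333 = 3436941235/376785483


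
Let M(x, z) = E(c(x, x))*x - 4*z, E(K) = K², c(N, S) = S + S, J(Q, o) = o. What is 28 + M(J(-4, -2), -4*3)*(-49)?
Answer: -756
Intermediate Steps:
c(N, S) = 2*S
M(x, z) = -4*z + 4*x³ (M(x, z) = (2*x)²*x - 4*z = (4*x²)*x - 4*z = 4*x³ - 4*z = -4*z + 4*x³)
28 + M(J(-4, -2), -4*3)*(-49) = 28 + (-(-16)*3 + 4*(-2)³)*(-49) = 28 + (-4*(-12) + 4*(-8))*(-49) = 28 + (48 - 32)*(-49) = 28 + 16*(-49) = 28 - 784 = -756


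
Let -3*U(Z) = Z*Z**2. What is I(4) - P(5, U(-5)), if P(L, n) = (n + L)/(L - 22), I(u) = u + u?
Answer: 548/51 ≈ 10.745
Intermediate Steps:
U(Z) = -Z**3/3 (U(Z) = -Z*Z**2/3 = -Z**3/3)
I(u) = 2*u
P(L, n) = (L + n)/(-22 + L)
I(4) - P(5, U(-5)) = 2*4 - (5 - 1/3*(-5)**3)/(-22 + 5) = 8 - (5 - 1/3*(-125))/(-17) = 8 - (-1)*(5 + 125/3)/17 = 8 - (-1)*140/(17*3) = 8 - 1*(-140/51) = 8 + 140/51 = 548/51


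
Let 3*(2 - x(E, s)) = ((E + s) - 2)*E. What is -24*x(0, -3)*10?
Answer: -480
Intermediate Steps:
x(E, s) = 2 - E*(-2 + E + s)/3 (x(E, s) = 2 - ((E + s) - 2)*E/3 = 2 - (-2 + E + s)*E/3 = 2 - E*(-2 + E + s)/3)
-24*x(0, -3)*10 = -24*(2 - ⅓*0² + (⅔)*0 - ⅓*0*(-3))*10 = -24*(2 - ⅓*0 + 0 + 0)*10 = -24*(2 + 0 + 0 + 0)*10 = -24*2*10 = -48*10 = -480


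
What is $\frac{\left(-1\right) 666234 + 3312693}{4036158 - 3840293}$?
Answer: $\frac{2646459}{195865} \approx 13.512$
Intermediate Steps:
$\frac{\left(-1\right) 666234 + 3312693}{4036158 - 3840293} = \frac{-666234 + 3312693}{195865} = 2646459 \cdot \frac{1}{195865} = \frac{2646459}{195865}$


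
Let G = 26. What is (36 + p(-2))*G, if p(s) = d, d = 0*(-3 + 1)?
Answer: 936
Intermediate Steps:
d = 0 (d = 0*(-2) = 0)
p(s) = 0
(36 + p(-2))*G = (36 + 0)*26 = 36*26 = 936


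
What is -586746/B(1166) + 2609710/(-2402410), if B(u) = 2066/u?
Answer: -82180209476281/248168953 ≈ -3.3115e+5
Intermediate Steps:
-586746/B(1166) + 2609710/(-2402410) = -586746/(2066/1166) + 2609710/(-2402410) = -586746/(2066*(1/1166)) + 2609710*(-1/2402410) = -586746/1033/583 - 260971/240241 = -586746*583/1033 - 260971/240241 = -342072918/1033 - 260971/240241 = -82180209476281/248168953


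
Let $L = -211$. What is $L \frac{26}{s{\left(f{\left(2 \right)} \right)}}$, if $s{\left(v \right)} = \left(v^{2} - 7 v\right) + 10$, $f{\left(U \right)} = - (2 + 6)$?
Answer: $- \frac{211}{5} \approx -42.2$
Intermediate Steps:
$f{\left(U \right)} = -8$ ($f{\left(U \right)} = \left(-1\right) 8 = -8$)
$s{\left(v \right)} = 10 + v^{2} - 7 v$
$L \frac{26}{s{\left(f{\left(2 \right)} \right)}} = - 211 \frac{26}{10 + \left(-8\right)^{2} - -56} = - 211 \frac{26}{10 + 64 + 56} = - 211 \cdot \frac{26}{130} = - 211 \cdot 26 \cdot \frac{1}{130} = \left(-211\right) \frac{1}{5} = - \frac{211}{5}$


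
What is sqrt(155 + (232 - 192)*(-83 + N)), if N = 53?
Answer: I*sqrt(1045) ≈ 32.326*I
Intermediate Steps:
sqrt(155 + (232 - 192)*(-83 + N)) = sqrt(155 + (232 - 192)*(-83 + 53)) = sqrt(155 + 40*(-30)) = sqrt(155 - 1200) = sqrt(-1045) = I*sqrt(1045)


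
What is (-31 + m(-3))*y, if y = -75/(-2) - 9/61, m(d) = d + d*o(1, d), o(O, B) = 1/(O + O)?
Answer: -323547/244 ≈ -1326.0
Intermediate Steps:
o(O, B) = 1/(2*O)
m(d) = 3*d/2 (m(d) = d + d*((1/2)/1) = d + d*((1/2)*1) = d + d*(1/2) = d + d/2 = 3*d/2)
y = 4557/122 (y = -75*(-1/2) - 9*1/61 = 75/2 - 9/61 = 4557/122 ≈ 37.352)
(-31 + m(-3))*y = (-31 + (3/2)*(-3))*(4557/122) = (-31 - 9/2)*(4557/122) = -71/2*4557/122 = -323547/244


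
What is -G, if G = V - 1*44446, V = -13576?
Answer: 58022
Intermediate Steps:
G = -58022 (G = -13576 - 1*44446 = -13576 - 44446 = -58022)
-G = -1*(-58022) = 58022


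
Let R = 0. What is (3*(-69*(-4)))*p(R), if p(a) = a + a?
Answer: 0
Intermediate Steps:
p(a) = 2*a
(3*(-69*(-4)))*p(R) = (3*(-69*(-4)))*(2*0) = (3*276)*0 = 828*0 = 0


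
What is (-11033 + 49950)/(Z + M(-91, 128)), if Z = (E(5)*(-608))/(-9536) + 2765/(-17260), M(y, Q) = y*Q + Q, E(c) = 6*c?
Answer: -20016881116/5924387537 ≈ -3.3787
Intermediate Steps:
M(y, Q) = Q + Q*y (M(y, Q) = Q*y + Q = Q + Q*y)
Z = 901423/514348 (Z = ((6*5)*(-608))/(-9536) + 2765/(-17260) = (30*(-608))*(-1/9536) + 2765*(-1/17260) = -18240*(-1/9536) - 553/3452 = 285/149 - 553/3452 = 901423/514348 ≈ 1.7526)
(-11033 + 49950)/(Z + M(-91, 128)) = (-11033 + 49950)/(901423/514348 + 128*(1 - 91)) = 38917/(901423/514348 + 128*(-90)) = 38917/(901423/514348 - 11520) = 38917/(-5924387537/514348) = 38917*(-514348/5924387537) = -20016881116/5924387537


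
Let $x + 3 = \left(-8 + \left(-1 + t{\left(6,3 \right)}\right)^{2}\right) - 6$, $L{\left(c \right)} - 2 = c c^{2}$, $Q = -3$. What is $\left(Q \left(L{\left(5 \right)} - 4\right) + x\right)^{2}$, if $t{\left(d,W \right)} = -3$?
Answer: $136900$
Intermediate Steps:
$L{\left(c \right)} = 2 + c^{3}$ ($L{\left(c \right)} = 2 + c c^{2} = 2 + c^{3}$)
$x = -1$ ($x = -3 - \left(14 - \left(-1 - 3\right)^{2}\right) = -3 - \left(14 - 16\right) = -3 + \left(\left(-8 + 16\right) - 6\right) = -3 + \left(8 - 6\right) = -3 + 2 = -1$)
$\left(Q \left(L{\left(5 \right)} - 4\right) + x\right)^{2} = \left(- 3 \left(\left(2 + 5^{3}\right) - 4\right) - 1\right)^{2} = \left(- 3 \left(\left(2 + 125\right) - 4\right) - 1\right)^{2} = \left(- 3 \left(127 - 4\right) - 1\right)^{2} = \left(\left(-3\right) 123 - 1\right)^{2} = \left(-369 - 1\right)^{2} = \left(-370\right)^{2} = 136900$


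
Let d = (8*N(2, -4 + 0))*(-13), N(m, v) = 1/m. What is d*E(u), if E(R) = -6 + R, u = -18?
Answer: 1248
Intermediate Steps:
d = -52 (d = (8/2)*(-13) = (8*(½))*(-13) = 4*(-13) = -52)
d*E(u) = -52*(-6 - 18) = -52*(-24) = 1248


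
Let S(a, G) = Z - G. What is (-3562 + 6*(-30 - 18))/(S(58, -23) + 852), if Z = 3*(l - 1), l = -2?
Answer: -1925/433 ≈ -4.4457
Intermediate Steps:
Z = -9 (Z = 3*(-2 - 1) = 3*(-3) = -9)
S(a, G) = -9 - G
(-3562 + 6*(-30 - 18))/(S(58, -23) + 852) = (-3562 + 6*(-30 - 18))/((-9 - 1*(-23)) + 852) = (-3562 + 6*(-48))/((-9 + 23) + 852) = (-3562 - 288)/(14 + 852) = -3850/866 = -3850*1/866 = -1925/433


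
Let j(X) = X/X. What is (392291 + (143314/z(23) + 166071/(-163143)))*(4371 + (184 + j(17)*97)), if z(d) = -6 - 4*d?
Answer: 4844714565490588/2664669 ≈ 1.8181e+9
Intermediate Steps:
j(X) = 1
(392291 + (143314/z(23) + 166071/(-163143)))*(4371 + (184 + j(17)*97)) = (392291 + (143314/(-6 - 4*23) + 166071/(-163143)))*(4371 + (184 + 1*97)) = (392291 + (143314/(-6 - 92) + 166071*(-1/163143)))*(4371 + (184 + 97)) = (392291 + (143314/(-98) - 55357/54381))*(4371 + 281) = (392291 + (143314*(-1/98) - 55357/54381))*4652 = (392291 + (-71657/49 - 55357/54381))*4652 = (392291 - 3899491810/2664669)*4652 = (1041426174869/2664669)*4652 = 4844714565490588/2664669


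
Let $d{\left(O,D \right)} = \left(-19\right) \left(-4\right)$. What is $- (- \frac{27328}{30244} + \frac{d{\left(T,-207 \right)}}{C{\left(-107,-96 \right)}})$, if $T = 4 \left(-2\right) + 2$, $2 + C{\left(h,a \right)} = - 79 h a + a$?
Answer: $\frac{2772665094}{3068200873} \approx 0.90368$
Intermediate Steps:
$C{\left(h,a \right)} = -2 + a - 79 a h$ ($C{\left(h,a \right)} = -2 + \left(- 79 h a + a\right) = -2 - \left(- a + 79 a h\right) = -2 + a - 79 a h$)
$T = -6$ ($T = -8 + 2 = -6$)
$d{\left(O,D \right)} = 76$
$- (- \frac{27328}{30244} + \frac{d{\left(T,-207 \right)}}{C{\left(-107,-96 \right)}}) = - (- \frac{27328}{30244} + \frac{76}{-2 - 96 - \left(-7584\right) \left(-107\right)}) = - (\left(-27328\right) \frac{1}{30244} + \frac{76}{-2 - 96 - 811488}) = - (- \frac{6832}{7561} + \frac{76}{-811586}) = - (- \frac{6832}{7561} + 76 \left(- \frac{1}{811586}\right)) = - (- \frac{6832}{7561} - \frac{38}{405793}) = \left(-1\right) \left(- \frac{2772665094}{3068200873}\right) = \frac{2772665094}{3068200873}$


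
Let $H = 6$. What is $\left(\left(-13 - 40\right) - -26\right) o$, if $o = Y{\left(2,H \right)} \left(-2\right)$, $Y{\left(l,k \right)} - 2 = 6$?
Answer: $432$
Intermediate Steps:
$Y{\left(l,k \right)} = 8$ ($Y{\left(l,k \right)} = 2 + 6 = 8$)
$o = -16$ ($o = 8 \left(-2\right) = -16$)
$\left(\left(-13 - 40\right) - -26\right) o = \left(\left(-13 - 40\right) - -26\right) \left(-16\right) = \left(\left(-13 - 40\right) + 26\right) \left(-16\right) = \left(-53 + 26\right) \left(-16\right) = \left(-27\right) \left(-16\right) = 432$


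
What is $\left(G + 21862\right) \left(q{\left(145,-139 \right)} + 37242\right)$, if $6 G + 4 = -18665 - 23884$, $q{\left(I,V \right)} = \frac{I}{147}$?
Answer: $\frac{485164123061}{882} \approx 5.5007 \cdot 10^{8}$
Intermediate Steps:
$q{\left(I,V \right)} = \frac{I}{147}$ ($q{\left(I,V \right)} = I \frac{1}{147} = \frac{I}{147}$)
$G = - \frac{42553}{6}$ ($G = - \frac{2}{3} + \frac{-18665 - 23884}{6} = - \frac{2}{3} + \frac{1}{6} \left(-42549\right) = - \frac{2}{3} - \frac{14183}{2} = - \frac{42553}{6} \approx -7092.2$)
$\left(G + 21862\right) \left(q{\left(145,-139 \right)} + 37242\right) = \left(- \frac{42553}{6} + 21862\right) \left(\frac{1}{147} \cdot 145 + 37242\right) = \frac{88619 \left(\frac{145}{147} + 37242\right)}{6} = \frac{88619}{6} \cdot \frac{5474719}{147} = \frac{485164123061}{882}$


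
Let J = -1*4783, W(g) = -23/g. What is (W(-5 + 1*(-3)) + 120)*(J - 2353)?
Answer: -876836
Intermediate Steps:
J = -4783
(W(-5 + 1*(-3)) + 120)*(J - 2353) = (-23/(-5 + 1*(-3)) + 120)*(-4783 - 2353) = (-23/(-5 - 3) + 120)*(-7136) = (-23/(-8) + 120)*(-7136) = (-23*(-1/8) + 120)*(-7136) = (23/8 + 120)*(-7136) = (983/8)*(-7136) = -876836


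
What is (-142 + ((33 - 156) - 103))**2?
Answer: 135424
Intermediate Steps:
(-142 + ((33 - 156) - 103))**2 = (-142 + (-123 - 103))**2 = (-142 - 226)**2 = (-368)**2 = 135424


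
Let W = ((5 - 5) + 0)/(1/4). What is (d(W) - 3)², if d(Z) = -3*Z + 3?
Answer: 0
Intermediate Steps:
W = 0 (W = (0 + 0)/(¼) = 0*4 = 0)
d(Z) = 3 - 3*Z
(d(W) - 3)² = ((3 - 3*0) - 3)² = ((3 + 0) - 3)² = (3 - 3)² = 0² = 0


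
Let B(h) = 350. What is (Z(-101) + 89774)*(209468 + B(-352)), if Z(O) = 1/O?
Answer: 1902456104514/101 ≈ 1.8836e+10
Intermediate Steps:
(Z(-101) + 89774)*(209468 + B(-352)) = (1/(-101) + 89774)*(209468 + 350) = (-1/101 + 89774)*209818 = (9067173/101)*209818 = 1902456104514/101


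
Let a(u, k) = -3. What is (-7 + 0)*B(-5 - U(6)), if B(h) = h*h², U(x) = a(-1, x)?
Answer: 56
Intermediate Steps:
U(x) = -3
B(h) = h³
(-7 + 0)*B(-5 - U(6)) = (-7 + 0)*(-5 - 1*(-3))³ = -7*(-5 + 3)³ = -7*(-2)³ = -7*(-8) = 56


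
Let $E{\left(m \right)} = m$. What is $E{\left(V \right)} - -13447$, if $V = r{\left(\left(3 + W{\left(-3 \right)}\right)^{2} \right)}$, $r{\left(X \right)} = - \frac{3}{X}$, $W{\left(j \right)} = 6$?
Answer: $\frac{363068}{27} \approx 13447.0$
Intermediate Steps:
$V = - \frac{1}{27}$ ($V = - \frac{3}{\left(3 + 6\right)^{2}} = - \frac{3}{9^{2}} = - \frac{3}{81} = \left(-3\right) \frac{1}{81} = - \frac{1}{27} \approx -0.037037$)
$E{\left(V \right)} - -13447 = - \frac{1}{27} - -13447 = - \frac{1}{27} + 13447 = \frac{363068}{27}$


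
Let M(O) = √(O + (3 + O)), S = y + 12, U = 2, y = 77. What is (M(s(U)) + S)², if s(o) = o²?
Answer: (89 + √11)² ≈ 8522.4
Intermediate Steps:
S = 89 (S = 77 + 12 = 89)
M(O) = √(3 + 2*O)
(M(s(U)) + S)² = (√(3 + 2*2²) + 89)² = (√(3 + 2*4) + 89)² = (√(3 + 8) + 89)² = (√11 + 89)² = (89 + √11)²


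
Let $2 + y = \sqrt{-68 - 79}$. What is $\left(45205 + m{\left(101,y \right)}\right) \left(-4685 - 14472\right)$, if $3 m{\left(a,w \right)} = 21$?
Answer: $-866126284$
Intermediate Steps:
$y = -2 + 7 i \sqrt{3}$ ($y = -2 + \sqrt{-68 - 79} = -2 + \sqrt{-147} = -2 + 7 i \sqrt{3} \approx -2.0 + 12.124 i$)
$m{\left(a,w \right)} = 7$ ($m{\left(a,w \right)} = \frac{1}{3} \cdot 21 = 7$)
$\left(45205 + m{\left(101,y \right)}\right) \left(-4685 - 14472\right) = \left(45205 + 7\right) \left(-4685 - 14472\right) = 45212 \left(-19157\right) = -866126284$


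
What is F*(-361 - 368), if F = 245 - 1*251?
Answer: 4374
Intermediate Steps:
F = -6 (F = 245 - 251 = -6)
F*(-361 - 368) = -6*(-361 - 368) = -6*(-729) = 4374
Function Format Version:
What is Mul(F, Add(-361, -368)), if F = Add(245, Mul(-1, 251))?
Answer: 4374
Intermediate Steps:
F = -6 (F = Add(245, -251) = -6)
Mul(F, Add(-361, -368)) = Mul(-6, Add(-361, -368)) = Mul(-6, -729) = 4374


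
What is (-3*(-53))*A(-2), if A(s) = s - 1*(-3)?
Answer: 159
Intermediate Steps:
A(s) = 3 + s (A(s) = s + 3 = 3 + s)
(-3*(-53))*A(-2) = (-3*(-53))*(3 - 2) = 159*1 = 159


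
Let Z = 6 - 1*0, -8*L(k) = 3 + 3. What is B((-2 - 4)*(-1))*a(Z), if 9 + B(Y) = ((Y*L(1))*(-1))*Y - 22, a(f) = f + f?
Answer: -48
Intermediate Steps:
L(k) = -¾ (L(k) = -(3 + 3)/8 = -⅛*6 = -¾)
Z = 6 (Z = 6 + 0 = 6)
a(f) = 2*f
B(Y) = -31 + 3*Y²/4 (B(Y) = -9 + (((Y*(-¾))*(-1))*Y - 22) = -9 + ((-3*Y/4*(-1))*Y - 22) = -9 + ((3*Y/4)*Y - 22) = -9 + (3*Y²/4 - 22) = -9 + (-22 + 3*Y²/4) = -31 + 3*Y²/4)
B((-2 - 4)*(-1))*a(Z) = (-31 + 3*((-2 - 4)*(-1))²/4)*(2*6) = (-31 + 3*(-6*(-1))²/4)*12 = (-31 + (¾)*6²)*12 = (-31 + (¾)*36)*12 = (-31 + 27)*12 = -4*12 = -48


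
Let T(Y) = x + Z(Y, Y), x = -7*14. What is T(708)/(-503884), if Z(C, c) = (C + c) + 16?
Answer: -29/10954 ≈ -0.0026474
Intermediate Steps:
Z(C, c) = 16 + C + c
x = -98
T(Y) = -82 + 2*Y (T(Y) = -98 + (16 + Y + Y) = -98 + (16 + 2*Y) = -82 + 2*Y)
T(708)/(-503884) = (-82 + 2*708)/(-503884) = (-82 + 1416)*(-1/503884) = 1334*(-1/503884) = -29/10954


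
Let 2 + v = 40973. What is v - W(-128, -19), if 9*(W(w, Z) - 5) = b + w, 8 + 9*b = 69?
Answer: 3319337/81 ≈ 40980.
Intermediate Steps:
b = 61/9 (b = -8/9 + (⅑)*69 = -8/9 + 23/3 = 61/9 ≈ 6.7778)
W(w, Z) = 466/81 + w/9 (W(w, Z) = 5 + (61/9 + w)/9 = 5 + (61/81 + w/9) = 466/81 + w/9)
v = 40971 (v = -2 + 40973 = 40971)
v - W(-128, -19) = 40971 - (466/81 + (⅑)*(-128)) = 40971 - (466/81 - 128/9) = 40971 - 1*(-686/81) = 40971 + 686/81 = 3319337/81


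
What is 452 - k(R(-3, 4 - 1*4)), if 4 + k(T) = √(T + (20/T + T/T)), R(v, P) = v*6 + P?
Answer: 456 - I*√163/3 ≈ 456.0 - 4.2557*I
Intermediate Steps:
R(v, P) = P + 6*v (R(v, P) = 6*v + P = P + 6*v)
k(T) = -4 + √(1 + T + 20/T) (k(T) = -4 + √(T + (20/T + T/T)) = -4 + √(T + (20/T + 1)) = -4 + √(T + (1 + 20/T)) = -4 + √(1 + T + 20/T))
452 - k(R(-3, 4 - 1*4)) = 452 - (-4 + √(1 + ((4 - 1*4) + 6*(-3)) + 20/((4 - 1*4) + 6*(-3)))) = 452 - (-4 + √(1 + ((4 - 4) - 18) + 20/((4 - 4) - 18))) = 452 - (-4 + √(1 + (0 - 18) + 20/(0 - 18))) = 452 - (-4 + √(1 - 18 + 20/(-18))) = 452 - (-4 + √(1 - 18 + 20*(-1/18))) = 452 - (-4 + √(1 - 18 - 10/9)) = 452 - (-4 + √(-163/9)) = 452 - (-4 + I*√163/3) = 452 + (4 - I*√163/3) = 456 - I*√163/3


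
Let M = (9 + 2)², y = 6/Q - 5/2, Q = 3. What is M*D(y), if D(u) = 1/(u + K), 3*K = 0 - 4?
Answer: -66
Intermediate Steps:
y = -½ (y = 6/3 - 5/2 = 6*(⅓) - 5*½ = 2 - 5/2 = -½ ≈ -0.50000)
K = -4/3 (K = (0 - 4)/3 = (⅓)*(-4) = -4/3 ≈ -1.3333)
M = 121 (M = 11² = 121)
D(u) = 1/(-4/3 + u) (D(u) = 1/(u - 4/3) = 1/(-4/3 + u))
M*D(y) = 121*(3/(-4 + 3*(-½))) = 121*(3/(-4 - 3/2)) = 121*(3/(-11/2)) = 121*(3*(-2/11)) = 121*(-6/11) = -66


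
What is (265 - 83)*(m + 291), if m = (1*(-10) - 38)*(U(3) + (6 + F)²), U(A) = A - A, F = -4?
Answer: 18018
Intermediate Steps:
U(A) = 0
m = -192 (m = (1*(-10) - 38)*(0 + (6 - 4)²) = (-10 - 38)*(0 + 2²) = -48*(0 + 4) = -48*4 = -192)
(265 - 83)*(m + 291) = (265 - 83)*(-192 + 291) = 182*99 = 18018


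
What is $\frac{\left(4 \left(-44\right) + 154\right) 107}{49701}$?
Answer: $- \frac{2354}{49701} \approx -0.047363$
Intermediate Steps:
$\frac{\left(4 \left(-44\right) + 154\right) 107}{49701} = \left(-176 + 154\right) 107 \cdot \frac{1}{49701} = \left(-22\right) 107 \cdot \frac{1}{49701} = \left(-2354\right) \frac{1}{49701} = - \frac{2354}{49701}$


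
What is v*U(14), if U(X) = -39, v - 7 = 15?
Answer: -858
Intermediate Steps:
v = 22 (v = 7 + 15 = 22)
v*U(14) = 22*(-39) = -858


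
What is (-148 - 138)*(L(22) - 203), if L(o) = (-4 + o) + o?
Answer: 46618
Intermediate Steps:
L(o) = -4 + 2*o
(-148 - 138)*(L(22) - 203) = (-148 - 138)*((-4 + 2*22) - 203) = -286*((-4 + 44) - 203) = -286*(40 - 203) = -286*(-163) = 46618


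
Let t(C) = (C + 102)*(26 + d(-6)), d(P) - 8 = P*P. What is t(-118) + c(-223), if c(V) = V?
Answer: -1343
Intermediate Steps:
d(P) = 8 + P**2 (d(P) = 8 + P*P = 8 + P**2)
t(C) = 7140 + 70*C (t(C) = (C + 102)*(26 + (8 + (-6)**2)) = (102 + C)*(26 + (8 + 36)) = (102 + C)*(26 + 44) = (102 + C)*70 = 7140 + 70*C)
t(-118) + c(-223) = (7140 + 70*(-118)) - 223 = (7140 - 8260) - 223 = -1120 - 223 = -1343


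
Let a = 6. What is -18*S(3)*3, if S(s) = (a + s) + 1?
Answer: -540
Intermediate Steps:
S(s) = 7 + s (S(s) = (6 + s) + 1 = 7 + s)
-18*S(3)*3 = -18*(7 + 3)*3 = -18*10*3 = -180*3 = -540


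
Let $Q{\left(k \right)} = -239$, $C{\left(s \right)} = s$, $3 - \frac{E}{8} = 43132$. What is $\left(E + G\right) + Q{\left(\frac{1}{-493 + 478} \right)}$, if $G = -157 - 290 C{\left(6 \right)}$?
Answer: $-347168$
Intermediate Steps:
$E = -345032$ ($E = 24 - 345056 = -345032$)
$G = -1897$ ($G = -157 - 1740 = -1897$)
$\left(E + G\right) + Q{\left(\frac{1}{-493 + 478} \right)} = \left(-345032 - 1897\right) - 239 = -346929 - 239 = -347168$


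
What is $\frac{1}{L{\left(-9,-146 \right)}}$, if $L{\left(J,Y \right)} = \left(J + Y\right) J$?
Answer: $\frac{1}{1395} \approx 0.00071685$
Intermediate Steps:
$L{\left(J,Y \right)} = J \left(J + Y\right)$
$\frac{1}{L{\left(-9,-146 \right)}} = \frac{1}{\left(-9\right) \left(-9 - 146\right)} = \frac{1}{\left(-9\right) \left(-155\right)} = \frac{1}{1395}$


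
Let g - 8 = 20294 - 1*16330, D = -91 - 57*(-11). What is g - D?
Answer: 3436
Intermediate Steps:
D = 536 (D = -91 + 627 = 536)
g = 3972 (g = 8 + (20294 - 1*16330) = 8 + (20294 - 16330) = 8 + 3964 = 3972)
g - D = 3972 - 1*536 = 3972 - 536 = 3436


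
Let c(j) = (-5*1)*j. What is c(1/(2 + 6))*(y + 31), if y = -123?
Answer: 115/2 ≈ 57.500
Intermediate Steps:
c(j) = -5*j
c(1/(2 + 6))*(y + 31) = (-5/(2 + 6))*(-123 + 31) = -5/8*(-92) = 115/2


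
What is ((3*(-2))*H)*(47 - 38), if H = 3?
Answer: -162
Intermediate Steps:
((3*(-2))*H)*(47 - 38) = ((3*(-2))*3)*(47 - 38) = -6*3*9 = -18*9 = -162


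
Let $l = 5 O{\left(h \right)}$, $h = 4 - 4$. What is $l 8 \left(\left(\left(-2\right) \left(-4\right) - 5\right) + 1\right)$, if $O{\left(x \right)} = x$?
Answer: $0$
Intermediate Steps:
$h = 0$ ($h = 4 - 4 = 0$)
$l = 0$ ($l = 5 \cdot 0 = 0$)
$l 8 \left(\left(\left(-2\right) \left(-4\right) - 5\right) + 1\right) = 0 \cdot 8 \left(\left(\left(-2\right) \left(-4\right) - 5\right) + 1\right) = 0 \left(\left(8 - 5\right) + 1\right) = 0 \left(3 + 1\right) = 0 \cdot 4 = 0$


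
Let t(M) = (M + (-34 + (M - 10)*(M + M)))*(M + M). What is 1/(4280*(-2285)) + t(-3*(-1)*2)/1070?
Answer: -8335681/9779800 ≈ -0.85234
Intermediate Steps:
t(M) = 2*M*(-34 + M + 2*M*(-10 + M)) (t(M) = (M + (-34 + (-10 + M)*(2*M)))*(2*M) = (M + (-34 + 2*M*(-10 + M)))*(2*M) = (-34 + M + 2*M*(-10 + M))*(2*M) = 2*M*(-34 + M + 2*M*(-10 + M)))
1/(4280*(-2285)) + t(-3*(-1)*2)/1070 = 1/(4280*(-2285)) + (2*(-3*(-1)*2)*(-34 - 19*(-3*(-1))*2 + 2*(-3*(-1)*2)**2))/1070 = (1/4280)*(-1/2285) + (2*(3*2)*(-34 - 57*2 + 2*(3*2)**2))*(1/1070) = -1/9779800 + (2*6*(-34 - 19*6 + 2*6**2))*(1/1070) = -1/9779800 + (2*6*(-34 - 114 + 2*36))*(1/1070) = -1/9779800 + (2*6*(-34 - 114 + 72))*(1/1070) = -1/9779800 + (2*6*(-76))*(1/1070) = -1/9779800 - 912*1/1070 = -1/9779800 - 456/535 = -8335681/9779800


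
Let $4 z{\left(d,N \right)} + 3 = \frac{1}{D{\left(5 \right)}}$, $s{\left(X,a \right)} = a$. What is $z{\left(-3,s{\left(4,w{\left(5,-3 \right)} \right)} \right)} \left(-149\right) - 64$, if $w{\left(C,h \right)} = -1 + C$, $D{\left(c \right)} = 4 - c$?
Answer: $85$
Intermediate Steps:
$z{\left(d,N \right)} = -1$ ($z{\left(d,N \right)} = - \frac{3}{4} + \frac{1}{4 \left(4 - 5\right)} = - \frac{3}{4} + \frac{1}{4 \left(-1\right)} = - \frac{3}{4} + \frac{1}{4} \left(-1\right) = - \frac{3}{4} - \frac{1}{4} = -1$)
$z{\left(-3,s{\left(4,w{\left(5,-3 \right)} \right)} \right)} \left(-149\right) - 64 = \left(-1\right) \left(-149\right) - 64 = 149 - 64 = 85$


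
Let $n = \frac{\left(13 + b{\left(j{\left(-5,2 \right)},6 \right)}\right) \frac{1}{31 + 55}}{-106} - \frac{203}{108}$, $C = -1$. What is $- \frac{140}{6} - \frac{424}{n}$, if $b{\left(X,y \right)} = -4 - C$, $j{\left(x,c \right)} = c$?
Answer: $\frac{280676414}{1388721} \approx 202.11$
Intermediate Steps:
$b{\left(X,y \right)} = -3$ ($b{\left(X,y \right)} = -4 - -1 = -4 + 1 = -3$)
$n = - \frac{462907}{246132}$ ($n = \frac{\left(13 - 3\right) \frac{1}{31 + 55}}{-106} - \frac{203}{108} = \frac{10}{86} \left(- \frac{1}{106}\right) - \frac{203}{108} = 10 \cdot \frac{1}{86} \left(- \frac{1}{106}\right) - \frac{203}{108} = \frac{5}{43} \left(- \frac{1}{106}\right) - \frac{203}{108} = - \frac{5}{4558} - \frac{203}{108} = - \frac{462907}{246132} \approx -1.8807$)
$- \frac{140}{6} - \frac{424}{n} = - \frac{140}{6} - \frac{424}{- \frac{462907}{246132}} = \left(-140\right) \frac{1}{6} - - \frac{104359968}{462907} = - \frac{70}{3} + \frac{104359968}{462907} = \frac{280676414}{1388721}$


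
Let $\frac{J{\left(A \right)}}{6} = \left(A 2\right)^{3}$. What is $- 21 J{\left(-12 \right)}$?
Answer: $1741824$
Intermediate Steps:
$J{\left(A \right)} = 48 A^{3}$ ($J{\left(A \right)} = 6 \left(A 2\right)^{3} = 6 \left(2 A\right)^{3} = 6 \cdot 8 A^{3} = 48 A^{3}$)
$- 21 J{\left(-12 \right)} = - 21 \cdot 48 \left(-12\right)^{3} = - 21 \cdot 48 \left(-1728\right) = \left(-21\right) \left(-82944\right) = 1741824$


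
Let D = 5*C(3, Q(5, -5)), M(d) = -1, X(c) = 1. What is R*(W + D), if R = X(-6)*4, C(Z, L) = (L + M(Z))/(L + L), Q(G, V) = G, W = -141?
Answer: -556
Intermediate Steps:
C(Z, L) = (-1 + L)/(2*L) (C(Z, L) = (L - 1)/(L + L) = (-1 + L)/((2*L)) = (-1 + L)*(1/(2*L)) = (-1 + L)/(2*L))
R = 4 (R = 1*4 = 4)
D = 2 (D = 5*((½)*(-1 + 5)/5) = 5*((½)*(⅕)*4) = 5*(⅖) = 2)
R*(W + D) = 4*(-141 + 2) = 4*(-139) = -556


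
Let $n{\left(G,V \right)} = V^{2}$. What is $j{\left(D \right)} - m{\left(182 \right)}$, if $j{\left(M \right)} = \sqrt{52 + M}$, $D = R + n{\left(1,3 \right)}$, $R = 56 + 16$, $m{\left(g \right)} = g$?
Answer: $-182 + \sqrt{133} \approx -170.47$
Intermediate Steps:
$R = 72$
$D = 81$ ($D = 72 + 3^{2} = 72 + 9 = 81$)
$j{\left(D \right)} - m{\left(182 \right)} = \sqrt{52 + 81} - 182 = \sqrt{133} - 182 = -182 + \sqrt{133}$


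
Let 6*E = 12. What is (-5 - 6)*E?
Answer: -22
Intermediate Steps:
E = 2 (E = (⅙)*12 = 2)
(-5 - 6)*E = (-5 - 6)*2 = -11*2 = -22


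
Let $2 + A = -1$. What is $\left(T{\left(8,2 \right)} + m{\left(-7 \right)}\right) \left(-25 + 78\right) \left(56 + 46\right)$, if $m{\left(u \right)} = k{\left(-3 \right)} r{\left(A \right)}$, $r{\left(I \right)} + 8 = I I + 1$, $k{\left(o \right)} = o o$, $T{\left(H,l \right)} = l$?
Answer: $108120$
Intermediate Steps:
$k{\left(o \right)} = o^{2}$
$A = -3$ ($A = -2 - 1 = -3$)
$r{\left(I \right)} = -7 + I^{2}$ ($r{\left(I \right)} = -8 + \left(I I + 1\right) = -8 + \left(I^{2} + 1\right) = -8 + \left(1 + I^{2}\right) = -7 + I^{2}$)
$m{\left(u \right)} = 18$ ($m{\left(u \right)} = \left(-3\right)^{2} \left(-7 + \left(-3\right)^{2}\right) = 9 \left(-7 + 9\right) = 9 \cdot 2 = 18$)
$\left(T{\left(8,2 \right)} + m{\left(-7 \right)}\right) \left(-25 + 78\right) \left(56 + 46\right) = \left(2 + 18\right) \left(-25 + 78\right) \left(56 + 46\right) = 20 \cdot 53 \cdot 102 = 20 \cdot 5406 = 108120$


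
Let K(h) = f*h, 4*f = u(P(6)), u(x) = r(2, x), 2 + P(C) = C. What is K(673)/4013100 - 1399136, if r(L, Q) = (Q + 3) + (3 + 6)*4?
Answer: -22459490697461/16052400 ≈ -1.3991e+6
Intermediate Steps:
P(C) = -2 + C
r(L, Q) = 39 + Q (r(L, Q) = (3 + Q) + 9*4 = (3 + Q) + 36 = 39 + Q)
u(x) = 39 + x
f = 43/4 (f = (39 + (-2 + 6))/4 = (39 + 4)/4 = (1/4)*43 = 43/4 ≈ 10.750)
K(h) = 43*h/4
K(673)/4013100 - 1399136 = ((43/4)*673)/4013100 - 1399136 = (28939/4)*(1/4013100) - 1399136 = 28939/16052400 - 1399136 = -22459490697461/16052400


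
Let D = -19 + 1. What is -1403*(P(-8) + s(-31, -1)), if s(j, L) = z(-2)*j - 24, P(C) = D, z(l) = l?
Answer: -28060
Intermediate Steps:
D = -18
P(C) = -18
s(j, L) = -24 - 2*j (s(j, L) = -2*j - 24 = -24 - 2*j)
-1403*(P(-8) + s(-31, -1)) = -1403*(-18 + (-24 - 2*(-31))) = -1403*(-18 + (-24 + 62)) = -1403*(-18 + 38) = -1403*20 = -28060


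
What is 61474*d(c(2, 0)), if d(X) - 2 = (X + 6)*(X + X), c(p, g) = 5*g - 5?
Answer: -491792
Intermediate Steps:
c(p, g) = -5 + 5*g
d(X) = 2 + 2*X*(6 + X) (d(X) = 2 + (X + 6)*(X + X) = 2 + (6 + X)*(2*X) = 2 + 2*X*(6 + X))
61474*d(c(2, 0)) = 61474*(2 + 2*(-5 + 5*0)² + 12*(-5 + 5*0)) = 61474*(2 + 2*(-5 + 0)² + 12*(-5 + 0)) = 61474*(2 + 2*(-5)² + 12*(-5)) = 61474*(2 + 2*25 - 60) = 61474*(2 + 50 - 60) = 61474*(-8) = -491792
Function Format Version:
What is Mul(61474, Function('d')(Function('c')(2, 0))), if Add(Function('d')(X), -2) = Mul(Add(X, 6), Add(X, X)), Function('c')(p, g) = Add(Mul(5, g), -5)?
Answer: -491792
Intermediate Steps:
Function('c')(p, g) = Add(-5, Mul(5, g))
Function('d')(X) = Add(2, Mul(2, X, Add(6, X))) (Function('d')(X) = Add(2, Mul(Add(X, 6), Add(X, X))) = Add(2, Mul(Add(6, X), Mul(2, X))) = Add(2, Mul(2, X, Add(6, X))))
Mul(61474, Function('d')(Function('c')(2, 0))) = Mul(61474, Add(2, Mul(2, Pow(Add(-5, Mul(5, 0)), 2)), Mul(12, Add(-5, Mul(5, 0))))) = Mul(61474, Add(2, Mul(2, Pow(Add(-5, 0), 2)), Mul(12, Add(-5, 0)))) = Mul(61474, Add(2, Mul(2, Pow(-5, 2)), Mul(12, -5))) = Mul(61474, Add(2, Mul(2, 25), -60)) = Mul(61474, Add(2, 50, -60)) = Mul(61474, -8) = -491792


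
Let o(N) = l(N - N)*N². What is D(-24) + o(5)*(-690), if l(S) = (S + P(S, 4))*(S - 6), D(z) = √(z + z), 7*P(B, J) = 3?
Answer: 310500/7 + 4*I*√3 ≈ 44357.0 + 6.9282*I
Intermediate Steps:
P(B, J) = 3/7 (P(B, J) = (⅐)*3 = 3/7)
D(z) = √2*√z (D(z) = √(2*z) = √2*√z)
l(S) = (-6 + S)*(3/7 + S) (l(S) = (S + 3/7)*(S - 6) = (3/7 + S)*(-6 + S) = (-6 + S)*(3/7 + S))
o(N) = -18*N²/7 (o(N) = (-18/7 + (N - N)² - 39*(N - N)/7)*N² = (-18/7 + 0² - 39/7*0)*N² = (-18/7 + 0 + 0)*N² = -18*N²/7)
D(-24) + o(5)*(-690) = √2*√(-24) - 18/7*5²*(-690) = √2*(2*I*√6) - 18/7*25*(-690) = 4*I*√3 - 450/7*(-690) = 4*I*√3 + 310500/7 = 310500/7 + 4*I*√3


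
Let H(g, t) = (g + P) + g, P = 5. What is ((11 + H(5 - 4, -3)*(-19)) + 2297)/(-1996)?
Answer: -2175/1996 ≈ -1.0897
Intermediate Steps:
H(g, t) = 5 + 2*g (H(g, t) = (g + 5) + g = (5 + g) + g = 5 + 2*g)
((11 + H(5 - 4, -3)*(-19)) + 2297)/(-1996) = ((11 + (5 + 2*(5 - 4))*(-19)) + 2297)/(-1996) = ((11 + (5 + 2*1)*(-19)) + 2297)*(-1/1996) = ((11 + (5 + 2)*(-19)) + 2297)*(-1/1996) = ((11 + 7*(-19)) + 2297)*(-1/1996) = ((11 - 133) + 2297)*(-1/1996) = (-122 + 2297)*(-1/1996) = 2175*(-1/1996) = -2175/1996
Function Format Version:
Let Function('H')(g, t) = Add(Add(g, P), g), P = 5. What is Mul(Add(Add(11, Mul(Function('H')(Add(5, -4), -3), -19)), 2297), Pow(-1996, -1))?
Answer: Rational(-2175, 1996) ≈ -1.0897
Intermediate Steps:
Function('H')(g, t) = Add(5, Mul(2, g)) (Function('H')(g, t) = Add(Add(g, 5), g) = Add(Add(5, g), g) = Add(5, Mul(2, g)))
Mul(Add(Add(11, Mul(Function('H')(Add(5, -4), -3), -19)), 2297), Pow(-1996, -1)) = Mul(Add(Add(11, Mul(Add(5, Mul(2, Add(5, -4))), -19)), 2297), Pow(-1996, -1)) = Mul(Add(Add(11, Mul(Add(5, Mul(2, 1)), -19)), 2297), Rational(-1, 1996)) = Mul(Add(Add(11, Mul(Add(5, 2), -19)), 2297), Rational(-1, 1996)) = Mul(Add(Add(11, Mul(7, -19)), 2297), Rational(-1, 1996)) = Mul(Add(Add(11, -133), 2297), Rational(-1, 1996)) = Mul(Add(-122, 2297), Rational(-1, 1996)) = Mul(2175, Rational(-1, 1996)) = Rational(-2175, 1996)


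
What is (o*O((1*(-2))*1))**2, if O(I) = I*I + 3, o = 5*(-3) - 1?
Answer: 12544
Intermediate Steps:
o = -16 (o = -15 - 1 = -16)
O(I) = 3 + I**2 (O(I) = I**2 + 3 = 3 + I**2)
(o*O((1*(-2))*1))**2 = (-16*(3 + ((1*(-2))*1)**2))**2 = (-16*(3 + (-2*1)**2))**2 = (-16*(3 + (-2)**2))**2 = (-16*(3 + 4))**2 = (-16*7)**2 = (-112)**2 = 12544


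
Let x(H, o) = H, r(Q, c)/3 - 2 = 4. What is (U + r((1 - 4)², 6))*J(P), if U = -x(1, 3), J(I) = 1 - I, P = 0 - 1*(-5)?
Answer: -68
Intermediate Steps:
r(Q, c) = 18 (r(Q, c) = 6 + 3*4 = 6 + 12 = 18)
P = 5 (P = 0 + 5 = 5)
U = -1 (U = -1*1 = -1)
(U + r((1 - 4)², 6))*J(P) = (-1 + 18)*(1 - 1*5) = 17*(1 - 5) = 17*(-4) = -68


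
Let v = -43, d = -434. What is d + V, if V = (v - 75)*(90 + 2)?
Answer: -11290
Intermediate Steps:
V = -10856 (V = (-43 - 75)*(90 + 2) = -118*92 = -10856)
d + V = -434 - 10856 = -11290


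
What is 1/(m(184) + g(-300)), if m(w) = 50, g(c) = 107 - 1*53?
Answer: 1/104 ≈ 0.0096154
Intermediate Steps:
g(c) = 54 (g(c) = 107 - 53 = 54)
1/(m(184) + g(-300)) = 1/(50 + 54) = 1/104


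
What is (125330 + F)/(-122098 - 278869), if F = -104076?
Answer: -21254/400967 ≈ -0.053007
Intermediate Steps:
(125330 + F)/(-122098 - 278869) = (125330 - 104076)/(-122098 - 278869) = 21254/(-400967) = 21254*(-1/400967) = -21254/400967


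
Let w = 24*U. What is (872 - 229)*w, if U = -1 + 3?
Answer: 30864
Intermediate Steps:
U = 2
w = 48 (w = 24*2 = 48)
(872 - 229)*w = (872 - 229)*48 = 643*48 = 30864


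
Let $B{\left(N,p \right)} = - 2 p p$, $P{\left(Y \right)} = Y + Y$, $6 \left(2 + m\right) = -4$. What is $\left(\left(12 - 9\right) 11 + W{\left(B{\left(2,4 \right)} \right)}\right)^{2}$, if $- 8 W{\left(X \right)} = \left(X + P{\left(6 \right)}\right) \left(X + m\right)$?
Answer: $\frac{25921}{9} \approx 2880.1$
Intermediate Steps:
$m = - \frac{8}{3}$ ($m = -2 + \frac{1}{6} \left(-4\right) = -2 - \frac{2}{3} = - \frac{8}{3} \approx -2.6667$)
$P{\left(Y \right)} = 2 Y$
$B{\left(N,p \right)} = - 2 p^{2}$
$W{\left(X \right)} = - \frac{\left(12 + X\right) \left(- \frac{8}{3} + X\right)}{8}$ ($W{\left(X \right)} = - \frac{\left(X + 2 \cdot 6\right) \left(X - \frac{8}{3}\right)}{8} = - \frac{\left(X + 12\right) \left(- \frac{8}{3} + X\right)}{8} = - \frac{\left(12 + X\right) \left(- \frac{8}{3} + X\right)}{8}$)
$\left(\left(12 - 9\right) 11 + W{\left(B{\left(2,4 \right)} \right)}\right)^{2} = \left(\left(12 - 9\right) 11 - \left(-4 + 128 + \frac{7}{6} \left(-2\right) 4^{2}\right)\right)^{2} = \left(3 \cdot 11 - \left(-4 + 128 + \frac{7}{6} \left(-2\right) 16\right)\right)^{2} = \left(33 - \left(- \frac{124}{3} + 128\right)\right)^{2} = \left(33 + \left(4 + \frac{112}{3} - 128\right)\right)^{2} = \left(33 - \frac{260}{3}\right)^{2} = \left(- \frac{161}{3}\right)^{2} = \frac{25921}{9}$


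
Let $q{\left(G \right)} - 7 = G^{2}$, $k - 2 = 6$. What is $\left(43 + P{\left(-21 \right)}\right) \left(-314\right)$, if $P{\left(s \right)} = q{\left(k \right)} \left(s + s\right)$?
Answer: $922846$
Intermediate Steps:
$k = 8$ ($k = 2 + 6 = 8$)
$q{\left(G \right)} = 7 + G^{2}$
$P{\left(s \right)} = 142 s$ ($P{\left(s \right)} = \left(7 + 8^{2}\right) \left(s + s\right) = \left(7 + 64\right) 2 s = 71 \cdot 2 s = 142 s$)
$\left(43 + P{\left(-21 \right)}\right) \left(-314\right) = \left(43 + 142 \left(-21\right)\right) \left(-314\right) = \left(43 - 2982\right) \left(-314\right) = \left(-2939\right) \left(-314\right) = 922846$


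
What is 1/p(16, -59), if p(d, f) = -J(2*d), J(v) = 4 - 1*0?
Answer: -¼ ≈ -0.25000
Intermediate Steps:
J(v) = 4 (J(v) = 4 + 0 = 4)
p(d, f) = -4 (p(d, f) = -1*4 = -4)
1/p(16, -59) = 1/(-4) = -¼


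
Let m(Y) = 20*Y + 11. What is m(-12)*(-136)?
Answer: 31144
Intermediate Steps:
m(Y) = 11 + 20*Y
m(-12)*(-136) = (11 + 20*(-12))*(-136) = (11 - 240)*(-136) = -229*(-136) = 31144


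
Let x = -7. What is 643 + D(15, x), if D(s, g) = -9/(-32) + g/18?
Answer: 185153/288 ≈ 642.89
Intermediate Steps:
D(s, g) = 9/32 + g/18 (D(s, g) = -9*(-1/32) + g*(1/18) = 9/32 + g/18)
643 + D(15, x) = 643 + (9/32 + (1/18)*(-7)) = 643 + (9/32 - 7/18) = 643 - 31/288 = 185153/288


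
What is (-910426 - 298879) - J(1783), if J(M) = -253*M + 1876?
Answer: -760082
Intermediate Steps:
J(M) = 1876 - 253*M
(-910426 - 298879) - J(1783) = (-910426 - 298879) - (1876 - 253*1783) = -1209305 - (1876 - 451099) = -1209305 - 1*(-449223) = -1209305 + 449223 = -760082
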